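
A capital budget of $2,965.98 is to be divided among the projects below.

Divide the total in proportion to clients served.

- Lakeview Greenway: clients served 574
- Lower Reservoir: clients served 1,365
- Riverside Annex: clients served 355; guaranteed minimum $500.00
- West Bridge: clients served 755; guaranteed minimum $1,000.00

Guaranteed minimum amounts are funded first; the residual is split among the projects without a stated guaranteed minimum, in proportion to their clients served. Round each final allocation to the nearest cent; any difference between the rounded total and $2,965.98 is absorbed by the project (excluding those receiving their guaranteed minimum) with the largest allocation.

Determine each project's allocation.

Lakeview Greenway: $433.97; Lower Reservoir: $1,032.01; Riverside Annex: $500.00; West Bridge: $1,000.00

Minimums first: Riverside Annex $500.00; West Bridge $1,000.00. Remaining pool $1,465.98.
Remaining pool split over remaining clients served 1,939: Lakeview Greenway 433.9724 → $433.97; Lower Reservoir 1,032.0076 → $1,032.01.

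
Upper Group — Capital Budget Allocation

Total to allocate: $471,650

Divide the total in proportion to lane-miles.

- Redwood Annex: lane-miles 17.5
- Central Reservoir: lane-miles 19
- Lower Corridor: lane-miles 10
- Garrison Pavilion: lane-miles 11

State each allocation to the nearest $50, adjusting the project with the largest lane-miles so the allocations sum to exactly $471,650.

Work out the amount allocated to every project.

Redwood Annex: $143,550 | Central Reservoir: $155,800 | Lower Corridor: $82,050 | Garrison Pavilion: $90,250

Total lane-miles = 57.5.
Unrounded shares: Redwood Annex 17.5/57.5 × $471,650 = 143,545.65; Central Reservoir 19/57.5 × $471,650 = 155,849.57; Lower Corridor 10/57.5 × $471,650 = 82,026.09; Garrison Pavilion 11/57.5 × $471,650 = 90,228.70.
At nearest $50: Redwood Annex $143,550; Central Reservoir $155,850; Lower Corridor $82,050; Garrison Pavilion $90,250. Sum = $471,700.
Difference $471,650 − $471,700 = −$50 applied to largest lane-miles (Central Reservoir): Central Reservoir becomes $155,800.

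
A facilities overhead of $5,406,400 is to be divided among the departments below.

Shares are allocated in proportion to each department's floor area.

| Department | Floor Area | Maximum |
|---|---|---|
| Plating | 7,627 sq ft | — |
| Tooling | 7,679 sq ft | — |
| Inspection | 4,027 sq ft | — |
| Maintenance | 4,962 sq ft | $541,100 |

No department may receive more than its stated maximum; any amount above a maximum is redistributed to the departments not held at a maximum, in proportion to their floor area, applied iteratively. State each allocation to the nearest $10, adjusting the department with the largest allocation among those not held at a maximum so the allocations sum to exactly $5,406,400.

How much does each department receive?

Plating: $1,919,390 · Tooling: $1,932,480 · Inspection: $1,013,430 · Maintenance: $541,100

Total floor area = 24,295.
Pro-rata shares before constraints: Plating 1,697,246.87; Tooling 1,708,818.51; Inspection 896,133.89; Maintenance 1,104,200.73.
Capped: Maintenance ($541,100); residual $4,865,300 reallocated over remaining floor area 19,333.
Shares after redistribution: Plating 1,919,393.94 → $1,919,390; Tooling 1,932,480.15 → $1,932,480; Inspection 1,013,425.91 → $1,013,430.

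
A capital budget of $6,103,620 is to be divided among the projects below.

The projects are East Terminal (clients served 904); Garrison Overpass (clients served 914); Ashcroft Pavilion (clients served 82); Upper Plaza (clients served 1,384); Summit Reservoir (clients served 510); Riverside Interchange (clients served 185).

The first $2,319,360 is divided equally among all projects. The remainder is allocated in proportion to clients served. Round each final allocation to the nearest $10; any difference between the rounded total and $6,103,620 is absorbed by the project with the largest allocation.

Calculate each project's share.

East Terminal: $1,246,320 · Garrison Overpass: $1,255,830 · Ashcroft Pavilion: $464,550 · Upper Plaza: $1,702,810 · Summit Reservoir: $871,600 · Riverside Interchange: $562,510

Equal tier: $2,319,360 ÷ 6 = $386,560 apiece.
Remainder $3,784,260 by clients served (total 3,979): East Terminal 859,756.48 → $859,760; Garrison Overpass 869,267.06 → $869,270; Ashcroft Pavilion 77,986.76 → $77,990; Upper Plaza 1,316,264.35 → $1,316,260; Summit Reservoir 485,039.61 → $485,040; Riverside Interchange 175,945.74 → $175,950.
Rounding difference −$10 on remainder applied to Upper Plaza.
Totals: East Terminal $386,560 + $859,760 = $1,246,320; Garrison Overpass $386,560 + $869,270 = $1,255,830; Ashcroft Pavilion $386,560 + $77,990 = $464,550; Upper Plaza $386,560 + $1,316,250 = $1,702,810; Summit Reservoir $386,560 + $485,040 = $871,600; Riverside Interchange $386,560 + $175,950 = $562,510.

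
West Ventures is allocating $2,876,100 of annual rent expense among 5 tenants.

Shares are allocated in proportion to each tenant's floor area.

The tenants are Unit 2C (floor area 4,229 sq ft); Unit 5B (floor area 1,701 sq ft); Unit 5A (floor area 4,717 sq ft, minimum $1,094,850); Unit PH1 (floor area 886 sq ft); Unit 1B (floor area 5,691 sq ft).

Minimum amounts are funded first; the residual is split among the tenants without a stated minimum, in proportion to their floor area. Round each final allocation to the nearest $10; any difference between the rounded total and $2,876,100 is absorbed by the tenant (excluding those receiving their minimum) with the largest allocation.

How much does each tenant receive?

Guaranteed amounts: Unit 5A $1,094,850. Remaining pool $1,781,250.
Remaining pool split over remaining floor area 12,507: Unit 2C 602,295.21 → $602,300; Unit 5B 242,256.84 → $242,260; Unit PH1 126,184.34 → $126,180; Unit 1B 810,513.61 → $810,510.

Unit 2C: $602,300 · Unit 5B: $242,260 · Unit 5A: $1,094,850 · Unit PH1: $126,180 · Unit 1B: $810,510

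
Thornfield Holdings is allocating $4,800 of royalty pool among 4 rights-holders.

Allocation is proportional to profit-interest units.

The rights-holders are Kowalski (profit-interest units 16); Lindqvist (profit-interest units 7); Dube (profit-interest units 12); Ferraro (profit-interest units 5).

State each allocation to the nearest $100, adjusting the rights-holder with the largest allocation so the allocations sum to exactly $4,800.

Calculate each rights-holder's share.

Total profit-interest units = 40.
Proportional shares: Kowalski 16/40 × $4,800 = 1,920.00; Lindqvist 7/40 × $4,800 = 840.00; Dube 12/40 × $4,800 = 1,440.00; Ferraro 5/40 × $4,800 = 600.00.
Rounded to nearest $100: Kowalski $1,900; Lindqvist $800; Dube $1,400; Ferraro $600. Sum = $4,700.
Difference $4,800 − $4,700 = +$100 applied to largest allocation (Kowalski): Kowalski becomes $2,000.

Kowalski: $2,000 | Lindqvist: $800 | Dube: $1,400 | Ferraro: $600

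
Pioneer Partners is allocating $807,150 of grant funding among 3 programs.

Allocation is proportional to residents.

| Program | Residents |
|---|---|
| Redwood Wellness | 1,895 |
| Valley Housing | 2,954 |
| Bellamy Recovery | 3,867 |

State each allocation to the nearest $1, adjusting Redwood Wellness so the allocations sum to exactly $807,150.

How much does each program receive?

Redwood Wellness: $175,487; Valley Housing: $273,557; Bellamy Recovery: $358,106

Residents total: 8,716.
Unrounded shares: Redwood Wellness 1,895/8,716 × $807,150 = 175,487.52; Valley Housing 2,954/8,716 × $807,150 = 273,556.80; Bellamy Recovery 3,867/8,716 × $807,150 = 358,105.67.
After rounding ($1): Redwood Wellness $175,488; Valley Housing $273,557; Bellamy Recovery $358,106. Sum = $807,151.
Difference $807,150 − $807,151 = −$1 applied to Redwood Wellness: Redwood Wellness becomes $175,487.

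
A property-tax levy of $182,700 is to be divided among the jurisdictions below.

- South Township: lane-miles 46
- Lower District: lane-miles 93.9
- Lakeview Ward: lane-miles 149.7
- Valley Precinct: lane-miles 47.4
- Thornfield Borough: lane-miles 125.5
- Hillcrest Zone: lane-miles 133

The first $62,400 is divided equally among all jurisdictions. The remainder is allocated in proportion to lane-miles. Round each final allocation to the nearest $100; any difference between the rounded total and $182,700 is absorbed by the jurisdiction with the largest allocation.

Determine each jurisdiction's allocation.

South Township: $19,700 | Lower District: $29,400 | Lakeview Ward: $40,500 | Valley Precinct: $20,000 | Thornfield Borough: $35,800 | Hillcrest Zone: $37,300

Equal tier: $62,400 ÷ 6 = $10,400 apiece.
Remainder $120,300 by lane-miles (total 595.5): South Township 9,292.70 → $9,300; Lower District 18,969.22 → $19,000; Lakeview Ward 30,241.66 → $30,200; Valley Precinct 9,575.52 → $9,600; Thornfield Borough 25,352.90 → $25,400; Hillcrest Zone 26,868.01 → $26,900.
Rounding difference −$100 on remainder applied to Lakeview Ward.
Totals: South Township $10,400 + $9,300 = $19,700; Lower District $10,400 + $19,000 = $29,400; Lakeview Ward $10,400 + $30,100 = $40,500; Valley Precinct $10,400 + $9,600 = $20,000; Thornfield Borough $10,400 + $25,400 = $35,800; Hillcrest Zone $10,400 + $26,900 = $37,300.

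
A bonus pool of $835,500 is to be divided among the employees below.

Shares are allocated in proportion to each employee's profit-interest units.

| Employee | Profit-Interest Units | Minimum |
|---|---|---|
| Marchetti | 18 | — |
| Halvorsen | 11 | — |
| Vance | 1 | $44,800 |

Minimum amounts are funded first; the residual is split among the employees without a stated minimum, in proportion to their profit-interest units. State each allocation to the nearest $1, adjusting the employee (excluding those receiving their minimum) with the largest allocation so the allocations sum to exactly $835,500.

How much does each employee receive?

Marchetti: $490,779 · Halvorsen: $299,921 · Vance: $44,800

Fund the minimums — Vance $44,800. Balance $790,700.
Balance split over remaining profit-interest units 29: Marchetti 490,779.31 → $490,779; Halvorsen 299,920.69 → $299,921.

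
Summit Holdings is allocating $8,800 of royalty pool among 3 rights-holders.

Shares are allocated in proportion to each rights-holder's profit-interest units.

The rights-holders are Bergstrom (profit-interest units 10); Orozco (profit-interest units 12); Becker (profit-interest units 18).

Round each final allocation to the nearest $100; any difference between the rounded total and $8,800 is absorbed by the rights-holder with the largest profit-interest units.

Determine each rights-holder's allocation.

Combined profit-interest units = 10 + 12 + 18 = 40.
Proportional shares: Bergstrom 2,200.00; Orozco 2,640.00; Becker 3,960.00.
At nearest $100: Bergstrom $2,200; Orozco $2,600; Becker $4,000. Sum = $8,800.
Rounded total matches; no reconciliation needed.

Bergstrom: $2,200 · Orozco: $2,600 · Becker: $4,000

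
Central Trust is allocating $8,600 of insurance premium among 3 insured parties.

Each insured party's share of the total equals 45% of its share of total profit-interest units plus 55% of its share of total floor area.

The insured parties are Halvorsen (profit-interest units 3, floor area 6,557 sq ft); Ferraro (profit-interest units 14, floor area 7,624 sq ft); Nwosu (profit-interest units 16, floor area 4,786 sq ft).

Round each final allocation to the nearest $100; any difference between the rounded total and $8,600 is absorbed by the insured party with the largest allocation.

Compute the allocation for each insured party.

Totals — profit-interest units 33, floor area 18,967.
Combined weights (45% profit-interest units + 55% floor area): Halvorsen 0.2310; Ferraro 0.4120; Nwosu 0.3570.
Unrounded shares: Halvorsen 1,987.01; Ferraro 3,543.10; Nwosu 3,069.90.
At nearest $100: Halvorsen $2,000; Ferraro $3,500; Nwosu $3,100. Sum = $8,600.
Sum already equals the total — no adjustment.

Halvorsen: $2,000 | Ferraro: $3,500 | Nwosu: $3,100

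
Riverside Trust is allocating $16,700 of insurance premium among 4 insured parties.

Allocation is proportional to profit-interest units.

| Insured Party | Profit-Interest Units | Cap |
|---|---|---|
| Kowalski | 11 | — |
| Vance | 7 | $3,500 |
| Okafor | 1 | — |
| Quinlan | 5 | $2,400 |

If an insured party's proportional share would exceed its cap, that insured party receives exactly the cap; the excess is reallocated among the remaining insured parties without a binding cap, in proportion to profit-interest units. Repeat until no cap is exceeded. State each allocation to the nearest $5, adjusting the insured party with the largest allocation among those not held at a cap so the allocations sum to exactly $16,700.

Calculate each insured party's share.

Combined profit-interest units = 24.
Pro-rata shares before constraints: Kowalski 7,654.17; Vance 4,870.83; Okafor 695.83; Quinlan 3,479.17.
Held at cap: Vance ($3,500), Quinlan ($2,400); balance $10,800 reallocated over remaining profit-interest units 12.
Redistributed shares: Kowalski 9,900.00 → $9,900; Okafor 900.00 → $900.

Kowalski: $9,900 · Vance: $3,500 · Okafor: $900 · Quinlan: $2,400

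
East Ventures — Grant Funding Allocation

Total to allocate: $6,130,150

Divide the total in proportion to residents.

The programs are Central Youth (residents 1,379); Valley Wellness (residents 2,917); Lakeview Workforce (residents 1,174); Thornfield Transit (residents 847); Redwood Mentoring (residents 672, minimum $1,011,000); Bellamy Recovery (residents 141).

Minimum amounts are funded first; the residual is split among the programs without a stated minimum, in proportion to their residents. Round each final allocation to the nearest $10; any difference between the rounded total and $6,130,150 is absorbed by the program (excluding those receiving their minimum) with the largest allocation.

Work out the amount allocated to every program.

Guaranteed amounts: Redwood Mentoring $1,011,000. Balance $5,119,150.
Balance split over remaining residents 6,458: Central Youth 1,093,110.54 → $1,093,110; Valley Wellness 2,312,257.75 → $2,312,260; Lakeview Workforce 930,610.42 → $930,610; Thornfield Transit 671,402.92 → $671,400; Bellamy Recovery 111,768.37 → $111,770.

Central Youth: $1,093,110 · Valley Wellness: $2,312,260 · Lakeview Workforce: $930,610 · Thornfield Transit: $671,400 · Redwood Mentoring: $1,011,000 · Bellamy Recovery: $111,770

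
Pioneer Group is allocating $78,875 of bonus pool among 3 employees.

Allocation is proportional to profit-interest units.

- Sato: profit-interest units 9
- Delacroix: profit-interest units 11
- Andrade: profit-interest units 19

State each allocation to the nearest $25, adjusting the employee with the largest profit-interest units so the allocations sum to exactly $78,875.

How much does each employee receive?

Total profit-interest units = 9 + 11 + 19 = 39.
Raw shares: Sato 18,201.92; Delacroix 22,246.79; Andrade 38,426.28.
After rounding ($25): Sato $18,200; Delacroix $22,250; Andrade $38,425. Sum = $78,875.
Rounded total matches; no reconciliation needed.

Sato: $18,200 · Delacroix: $22,250 · Andrade: $38,425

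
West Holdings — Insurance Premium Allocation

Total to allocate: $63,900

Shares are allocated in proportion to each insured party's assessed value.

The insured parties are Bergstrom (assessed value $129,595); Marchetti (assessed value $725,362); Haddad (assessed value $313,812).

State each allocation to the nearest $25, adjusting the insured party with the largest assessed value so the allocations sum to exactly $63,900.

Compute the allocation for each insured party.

Sum of assessed value: 1,168,769.
Raw shares: Bergstrom 129,595/1,168,769 × $63,900 = 7,085.34; Marchetti 725,362/1,168,769 × $63,900 = 39,657.65; Haddad 313,812/1,168,769 × $63,900 = 17,157.01.
At nearest $25: Bergstrom $7,075; Marchetti $39,650; Haddad $17,150. Sum = $63,875.
Difference $63,900 − $63,875 = +$25 applied to largest assessed value (Marchetti): Marchetti becomes $39,675.

Bergstrom: $7,075 · Marchetti: $39,675 · Haddad: $17,150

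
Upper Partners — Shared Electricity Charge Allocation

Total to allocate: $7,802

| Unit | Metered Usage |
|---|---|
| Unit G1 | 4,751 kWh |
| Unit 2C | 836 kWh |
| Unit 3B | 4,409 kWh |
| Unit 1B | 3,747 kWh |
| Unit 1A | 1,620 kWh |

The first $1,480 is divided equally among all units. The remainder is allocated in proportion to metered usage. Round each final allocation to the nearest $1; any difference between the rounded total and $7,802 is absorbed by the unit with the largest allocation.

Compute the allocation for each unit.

Unit G1: $2,251 · Unit 2C: $640 · Unit 3B: $2,110 · Unit 1B: $1,838 · Unit 1A: $963

$1,480 shared equally gives $296 per unit.
Remainder $6,322 by metered usage (total 15,363): Unit G1 1,955.08 → $1,955; Unit 2C 344.02 → $344; Unit 3B 1,814.34 → $1,814; Unit 1B 1,541.92 → $1,542; Unit 1A 666.64 → $667.
Totals: Unit G1 $296 + $1,955 = $2,251; Unit 2C $296 + $344 = $640; Unit 3B $296 + $1,814 = $2,110; Unit 1B $296 + $1,542 = $1,838; Unit 1A $296 + $667 = $963.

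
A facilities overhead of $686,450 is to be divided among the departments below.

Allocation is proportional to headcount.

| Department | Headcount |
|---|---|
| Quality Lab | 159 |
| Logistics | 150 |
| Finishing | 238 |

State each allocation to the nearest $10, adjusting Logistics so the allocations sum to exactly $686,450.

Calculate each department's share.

Combined headcount = 547.
Proportional shares: Quality Lab 159/547 × $686,450 = 199,534.83; Logistics 150/547 × $686,450 = 188,240.40; Finishing 238/547 × $686,450 = 298,674.77.
At nearest $10: Quality Lab $199,530; Logistics $188,240; Finishing $298,670. Sum = $686,440.
Difference $686,450 − $686,440 = +$10 applied to Logistics: Logistics becomes $188,250.

Quality Lab: $199,530; Logistics: $188,250; Finishing: $298,670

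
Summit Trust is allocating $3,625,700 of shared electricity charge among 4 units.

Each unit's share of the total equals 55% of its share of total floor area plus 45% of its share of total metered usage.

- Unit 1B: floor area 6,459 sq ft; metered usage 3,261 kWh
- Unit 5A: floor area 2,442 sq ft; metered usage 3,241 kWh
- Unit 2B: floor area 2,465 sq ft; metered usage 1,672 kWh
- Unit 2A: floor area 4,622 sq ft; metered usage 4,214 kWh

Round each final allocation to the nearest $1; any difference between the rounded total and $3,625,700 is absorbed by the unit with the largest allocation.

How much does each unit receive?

Totals — floor area 15,988, metered usage 12,388.
Blended shares (55% floor area + 45% metered usage): Unit 1B 0.3407; Unit 5A 0.2017; Unit 2B 0.1455; Unit 2A 0.3121.
Raw shares: Unit 1B 1,235,102.497; Unit 5A 731,440.10; Unit 2B 527,663.24; Unit 2A 1,131,494.16.
At nearest $1: Unit 1B $1,235,102; Unit 5A $731,440; Unit 2B $527,663; Unit 2A $1,131,494. Sum = $3,625,699.
Difference $3,625,700 − $3,625,699 = +$1 applied to largest allocation (Unit 1B): Unit 1B becomes $1,235,103.

Unit 1B: $1,235,103 | Unit 5A: $731,440 | Unit 2B: $527,663 | Unit 2A: $1,131,494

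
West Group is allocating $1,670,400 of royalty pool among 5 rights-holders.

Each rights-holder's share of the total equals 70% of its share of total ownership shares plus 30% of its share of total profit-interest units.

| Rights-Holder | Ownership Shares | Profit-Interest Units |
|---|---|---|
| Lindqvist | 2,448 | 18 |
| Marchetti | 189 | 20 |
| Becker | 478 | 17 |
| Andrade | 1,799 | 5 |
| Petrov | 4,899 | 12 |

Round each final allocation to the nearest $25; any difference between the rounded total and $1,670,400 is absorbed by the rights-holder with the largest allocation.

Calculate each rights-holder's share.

Totals — ownership shares 9,813, profit-interest units 72.
Combined weights (70% ownership shares + 30% profit-interest units): Lindqvist 0.2496; Marchetti 0.0968; Becker 0.1049; Andrade 0.1492; Petrov 0.3995.
Pro-rata amounts: Lindqvist 416,974.43; Marchetti 161,720.53; Becker 175,276.67; Andrade 249,162.04; Petrov 667,266.33.
At nearest $25: Lindqvist $416,975; Marchetti $161,725; Becker $175,275; Andrade $249,150; Petrov $667,275. Sum = $1,670,400.
Sum already equals the total — no adjustment.

Lindqvist: $416,975 · Marchetti: $161,725 · Becker: $175,275 · Andrade: $249,150 · Petrov: $667,275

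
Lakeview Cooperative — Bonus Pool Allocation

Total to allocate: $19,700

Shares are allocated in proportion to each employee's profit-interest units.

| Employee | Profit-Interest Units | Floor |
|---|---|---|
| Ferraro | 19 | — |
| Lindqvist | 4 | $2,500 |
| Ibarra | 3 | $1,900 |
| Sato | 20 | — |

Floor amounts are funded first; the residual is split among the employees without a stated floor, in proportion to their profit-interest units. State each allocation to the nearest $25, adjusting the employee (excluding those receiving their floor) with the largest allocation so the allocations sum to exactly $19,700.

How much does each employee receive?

Ferraro: $7,450; Lindqvist: $2,500; Ibarra: $1,900; Sato: $7,850

Minimums first: Lindqvist $2,500; Ibarra $1,900. Balance $15,300.
Balance split over remaining profit-interest units 39: Ferraro 7,453.85 → $7,450; Sato 7,846.15 → $7,850.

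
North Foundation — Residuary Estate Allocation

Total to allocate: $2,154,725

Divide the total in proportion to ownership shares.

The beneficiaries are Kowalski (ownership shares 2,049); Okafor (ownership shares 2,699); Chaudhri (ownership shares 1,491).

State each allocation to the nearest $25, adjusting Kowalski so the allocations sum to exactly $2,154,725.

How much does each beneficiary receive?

Kowalski: $707,675; Okafor: $932,125; Chaudhri: $514,925

Total ownership shares = 6,239.
Pro-rata amounts: Kowalski 2,049/6,239 × $2,154,725 = 707,650.51; Okafor 2,699/6,239 × $2,154,725 = 932,137.01; Chaudhri 1,491/6,239 × $2,154,725 = 514,937.49.
Rounded to nearest $25: Kowalski $707,650; Okafor $932,125; Chaudhri $514,925. Sum = $2,154,700.
Difference $2,154,725 − $2,154,700 = +$25 applied to Kowalski: Kowalski becomes $707,675.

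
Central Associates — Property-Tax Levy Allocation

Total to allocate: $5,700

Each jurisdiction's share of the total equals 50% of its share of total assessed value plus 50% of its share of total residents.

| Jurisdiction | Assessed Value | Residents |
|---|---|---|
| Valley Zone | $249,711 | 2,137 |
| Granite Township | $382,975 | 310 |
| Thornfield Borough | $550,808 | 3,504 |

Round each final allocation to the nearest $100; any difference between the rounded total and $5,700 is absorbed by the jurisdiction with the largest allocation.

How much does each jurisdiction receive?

Valley Zone: $1,600; Granite Township: $1,100; Thornfield Borough: $3,000

Totals — assessed value 1,183,494, residents 5,951.
Blended shares (50% assessed value + 50% residents): Valley Zone 0.2850; Granite Township 0.1878; Thornfield Borough 0.5271.
Proportional shares: Valley Zone 1,624.77; Granite Township 1,070.71; Thornfield Borough 3,004.52.
After rounding ($100): Valley Zone $1,600; Granite Township $1,100; Thornfield Borough $3,000. Sum = $5,700.
Rounded total matches; no reconciliation needed.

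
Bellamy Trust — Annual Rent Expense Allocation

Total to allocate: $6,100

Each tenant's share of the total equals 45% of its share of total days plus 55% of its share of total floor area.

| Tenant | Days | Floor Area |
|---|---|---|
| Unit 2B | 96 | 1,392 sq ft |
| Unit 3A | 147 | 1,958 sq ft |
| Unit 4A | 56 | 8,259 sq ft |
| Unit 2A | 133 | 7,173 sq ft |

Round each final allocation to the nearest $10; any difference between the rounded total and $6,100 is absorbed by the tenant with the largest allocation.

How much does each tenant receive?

Totals — days 432, floor area 18,782.
Combined weights (45% days + 55% floor area): Unit 2B 0.1408; Unit 3A 0.2105; Unit 4A 0.3002; Unit 2A 0.3486.
Raw shares: Unit 2B 858.65; Unit 3A 1,283.82; Unit 4A 1,831.13; Unit 2A 2,126.41.
After rounding ($10): Unit 2B $860; Unit 3A $1,280; Unit 4A $1,830; Unit 2A $2,130. Sum = $6,100.
No rounding difference to absorb.

Unit 2B: $860 | Unit 3A: $1,280 | Unit 4A: $1,830 | Unit 2A: $2,130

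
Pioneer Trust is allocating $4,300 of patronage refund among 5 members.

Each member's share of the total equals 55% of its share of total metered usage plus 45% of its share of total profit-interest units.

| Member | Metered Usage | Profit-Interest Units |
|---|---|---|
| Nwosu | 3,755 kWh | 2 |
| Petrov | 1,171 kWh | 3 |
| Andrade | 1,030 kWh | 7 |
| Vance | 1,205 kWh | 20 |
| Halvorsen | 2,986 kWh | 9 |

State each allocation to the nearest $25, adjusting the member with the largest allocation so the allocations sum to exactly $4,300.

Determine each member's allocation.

Nwosu: $975 | Petrov: $425 | Andrade: $575 | Vance: $1,200 | Halvorsen: $1,125

Metered usage total 10,147; profit-interest units total 41.
Combined weights (55% metered usage + 45% profit-interest units): Nwosu 0.2255; Petrov 0.0964; Andrade 0.1327; Vance 0.2848; Halvorsen 0.2606.
Unrounded shares: Nwosu 969.58; Petrov 414.51; Andrade 570.43; Vance 1,224.76; Halvorsen 1,120.71.
Rounded to nearest $25: Nwosu $975; Petrov $425; Andrade $575; Vance $1,225; Halvorsen $1,125. Sum = $4,325.
Difference $4,300 − $4,325 = −$25 applied to largest allocation (Vance): Vance becomes $1,200.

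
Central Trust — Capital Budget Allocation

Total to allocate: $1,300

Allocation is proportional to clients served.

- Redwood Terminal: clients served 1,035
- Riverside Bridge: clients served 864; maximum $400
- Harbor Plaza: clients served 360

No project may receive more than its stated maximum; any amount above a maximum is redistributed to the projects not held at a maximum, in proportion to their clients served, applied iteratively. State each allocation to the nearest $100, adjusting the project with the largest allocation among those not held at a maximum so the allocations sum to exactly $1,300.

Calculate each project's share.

Redwood Terminal: $700 | Riverside Bridge: $400 | Harbor Plaza: $200

Sum of clients served: 2,259.
Unconstrained shares: Redwood Terminal 595.62; Riverside Bridge 497.21; Harbor Plaza 207.17.
Capped: Riverside Bridge ($400); balance $900 reallocated over remaining clients served 1,395.
Remaining shares: Redwood Terminal 667.74 → $700; Harbor Plaza 232.26 → $200.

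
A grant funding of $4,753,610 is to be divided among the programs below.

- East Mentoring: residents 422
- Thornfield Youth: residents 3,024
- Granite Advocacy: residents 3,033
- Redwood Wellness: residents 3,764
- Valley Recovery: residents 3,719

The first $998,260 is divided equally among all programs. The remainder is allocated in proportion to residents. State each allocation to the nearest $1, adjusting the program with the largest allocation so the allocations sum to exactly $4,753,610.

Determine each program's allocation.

$998,260 shared equally gives $199,652 per program.
Remainder $3,755,350 by residents (total 13,962): East Mentoring 113,505.06 → $113,505; Thornfield Youth 813,363.30 → $813,363; Granite Advocacy 815,784.02 → $815,784; Redwood Wellness 1,012,400.62 → $1,012,401; Valley Recovery 1,000,297.00 → $1,000,297.
Totals: East Mentoring $199,652 + $113,505 = $313,157; Thornfield Youth $199,652 + $813,363 = $1,013,015; Granite Advocacy $199,652 + $815,784 = $1,015,436; Redwood Wellness $199,652 + $1,012,401 = $1,212,053; Valley Recovery $199,652 + $1,000,297 = $1,199,949.

East Mentoring: $313,157 | Thornfield Youth: $1,013,015 | Granite Advocacy: $1,015,436 | Redwood Wellness: $1,212,053 | Valley Recovery: $1,199,949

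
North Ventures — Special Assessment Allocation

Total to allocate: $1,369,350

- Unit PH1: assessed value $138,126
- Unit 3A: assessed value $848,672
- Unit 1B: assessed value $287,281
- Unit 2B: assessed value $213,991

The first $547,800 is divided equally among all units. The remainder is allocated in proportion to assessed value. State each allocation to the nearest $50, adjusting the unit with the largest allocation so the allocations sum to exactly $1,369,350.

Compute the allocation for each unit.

Equal tier: $547,800 ÷ 4 = $136,950 apiece.
Remainder $821,550 by assessed value (total 1,488,070): Unit PH1 76,258.12 → $76,250; Unit 3A 468,544.14 → $468,550; Unit 1B 158,605.24 → $158,600; Unit 2B 118,142.50 → $118,150.
Totals: Unit PH1 $136,950 + $76,250 = $213,200; Unit 3A $136,950 + $468,550 = $605,500; Unit 1B $136,950 + $158,600 = $295,550; Unit 2B $136,950 + $118,150 = $255,100.

Unit PH1: $213,200 | Unit 3A: $605,500 | Unit 1B: $295,550 | Unit 2B: $255,100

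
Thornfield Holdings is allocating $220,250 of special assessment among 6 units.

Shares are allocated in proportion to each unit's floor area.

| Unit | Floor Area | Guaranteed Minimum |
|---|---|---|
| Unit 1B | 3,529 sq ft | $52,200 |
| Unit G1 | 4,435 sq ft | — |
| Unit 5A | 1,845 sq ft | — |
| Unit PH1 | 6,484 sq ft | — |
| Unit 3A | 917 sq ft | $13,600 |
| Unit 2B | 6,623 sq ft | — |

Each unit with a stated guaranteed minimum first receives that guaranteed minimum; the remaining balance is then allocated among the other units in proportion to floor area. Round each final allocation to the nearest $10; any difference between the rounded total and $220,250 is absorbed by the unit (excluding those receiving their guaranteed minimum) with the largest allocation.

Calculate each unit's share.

Unit 1B: $52,200 | Unit G1: $35,330 | Unit 5A: $14,700 | Unit PH1: $51,660 | Unit 3A: $13,600 | Unit 2B: $52,760

Minimums first: Unit 1B $52,200; Unit 3A $13,600. Balance $154,450.
Balance split over remaining floor area 19,387: Unit G1 35,332.22 → $35,330; Unit 5A 14,698.52 → $14,700; Unit PH1 51,655.94 → $51,660; Unit 2B 52,763.31 → $52,760.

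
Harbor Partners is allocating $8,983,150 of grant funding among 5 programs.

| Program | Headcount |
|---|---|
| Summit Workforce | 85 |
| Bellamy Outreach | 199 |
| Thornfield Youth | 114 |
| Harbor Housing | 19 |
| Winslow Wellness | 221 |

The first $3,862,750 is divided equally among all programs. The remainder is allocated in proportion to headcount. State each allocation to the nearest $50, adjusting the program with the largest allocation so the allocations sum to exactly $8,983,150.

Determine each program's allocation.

First tranche $3,862,750 split equally: $772,550 each.
Remainder $5,120,400 by headcount (total 638): Summit Workforce 682,184.95 → $682,200; Bellamy Outreach 1,597,115.36 → $1,597,100; Thornfield Youth 914,930.41 → $914,950; Harbor Housing 152,488.40 → $152,500; Winslow Wellness 1,773,680.88 → $1,773,700.
Rounding difference −$50 on remainder applied to Winslow Wellness.
Totals: Summit Workforce $772,550 + $682,200 = $1,454,750; Bellamy Outreach $772,550 + $1,597,100 = $2,369,650; Thornfield Youth $772,550 + $914,950 = $1,687,500; Harbor Housing $772,550 + $152,500 = $925,050; Winslow Wellness $772,550 + $1,773,650 = $2,546,200.

Summit Workforce: $1,454,750 · Bellamy Outreach: $2,369,650 · Thornfield Youth: $1,687,500 · Harbor Housing: $925,050 · Winslow Wellness: $2,546,200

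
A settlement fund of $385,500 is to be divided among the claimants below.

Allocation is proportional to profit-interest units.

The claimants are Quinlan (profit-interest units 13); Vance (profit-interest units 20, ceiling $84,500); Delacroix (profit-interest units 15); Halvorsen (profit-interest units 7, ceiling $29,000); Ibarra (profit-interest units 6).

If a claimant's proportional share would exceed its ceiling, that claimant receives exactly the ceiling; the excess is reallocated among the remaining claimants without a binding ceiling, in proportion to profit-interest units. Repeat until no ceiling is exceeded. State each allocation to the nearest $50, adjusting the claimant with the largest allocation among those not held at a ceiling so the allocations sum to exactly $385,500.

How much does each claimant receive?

Quinlan: $104,000; Vance: $84,500; Delacroix: $120,000; Halvorsen: $29,000; Ibarra: $48,000

Total profit-interest units = 61.
Proportional shares (ignoring caps): Quinlan 82,155.74; Vance 126,393.44; Delacroix 94,795.08; Halvorsen 44,237.70; Ibarra 37,918.03.
Cap binds for Vance ($84,500), Halvorsen ($29,000); remaining pool $272,000 reallocated over remaining profit-interest units 34.
Remaining shares: Quinlan 104,000.00 → $104,000; Delacroix 120,000.00 → $120,000; Ibarra 48,000.00 → $48,000.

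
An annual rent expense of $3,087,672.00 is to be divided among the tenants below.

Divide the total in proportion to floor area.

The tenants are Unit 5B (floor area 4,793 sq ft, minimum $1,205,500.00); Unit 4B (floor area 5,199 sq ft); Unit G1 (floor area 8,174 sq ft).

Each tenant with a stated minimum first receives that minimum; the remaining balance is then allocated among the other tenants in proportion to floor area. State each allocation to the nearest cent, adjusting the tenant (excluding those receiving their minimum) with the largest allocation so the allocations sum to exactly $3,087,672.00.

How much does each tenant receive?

Unit 5B: $1,205,500.00 | Unit 4B: $731,729.02 | Unit G1: $1,150,442.98

Fund the minimums — Unit 5B $1,205,500.00. Balance $1,882,172.00.
Balance split over remaining floor area 13,373: Unit 4B 731,729.0233 → $731,729.02; Unit G1 1,150,442.9767 → $1,150,442.98.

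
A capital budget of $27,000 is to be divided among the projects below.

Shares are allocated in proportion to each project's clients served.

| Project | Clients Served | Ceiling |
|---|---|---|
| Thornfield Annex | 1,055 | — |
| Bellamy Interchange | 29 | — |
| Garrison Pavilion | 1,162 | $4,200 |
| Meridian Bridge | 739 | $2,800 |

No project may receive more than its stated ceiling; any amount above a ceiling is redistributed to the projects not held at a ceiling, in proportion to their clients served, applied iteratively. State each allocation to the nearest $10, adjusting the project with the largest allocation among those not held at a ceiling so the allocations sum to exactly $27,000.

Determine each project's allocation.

Thornfield Annex: $19,460; Bellamy Interchange: $540; Garrison Pavilion: $4,200; Meridian Bridge: $2,800

Sum of clients served: 2,985.
Pro-rata shares before constraints: Thornfield Annex 9,542.71; Bellamy Interchange 262.31; Garrison Pavilion 10,510.55; Meridian Bridge 6,684.42.
Cap binds for Garrison Pavilion ($4,200), Meridian Bridge ($2,800); residual $20,000 reallocated over remaining clients served 1,084.
Redistributed shares: Thornfield Annex 19,464.94 → $19,460; Bellamy Interchange 535.06 → $540.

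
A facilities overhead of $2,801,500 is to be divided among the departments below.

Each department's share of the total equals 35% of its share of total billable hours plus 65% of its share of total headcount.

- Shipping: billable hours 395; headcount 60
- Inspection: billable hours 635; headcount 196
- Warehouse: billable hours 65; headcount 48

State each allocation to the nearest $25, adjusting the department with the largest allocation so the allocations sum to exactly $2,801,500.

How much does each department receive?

Shipping: $713,100; Inspection: $1,742,675; Warehouse: $345,725

Totals — billable hours 1,095, headcount 304.
Composite weights (35% billable hours + 65% headcount): Shipping 0.2545; Inspection 0.6220; Warehouse 0.1234.
Raw shares: Shipping 713,108.33; Inspection 1,742,664.63; Warehouse 345,727.05.
At nearest $25: Shipping $713,100; Inspection $1,742,675; Warehouse $345,725. Sum = $2,801,500.
Sum already equals the total — no adjustment.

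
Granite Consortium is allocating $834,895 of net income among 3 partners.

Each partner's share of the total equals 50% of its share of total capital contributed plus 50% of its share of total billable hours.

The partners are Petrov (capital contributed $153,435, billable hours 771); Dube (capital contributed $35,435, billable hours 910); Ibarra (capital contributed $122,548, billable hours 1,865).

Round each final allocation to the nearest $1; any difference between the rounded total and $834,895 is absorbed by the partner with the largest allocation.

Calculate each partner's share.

Petrov: $296,440 | Dube: $154,628 | Ibarra: $383,827

Totals — capital contributed 311,418, billable hours 3,546.
Blended shares (50% capital contributed + 50% billable hours): Petrov 0.3551; Dube 0.1852; Ibarra 0.4597.
Unrounded shares: Petrov 296,440.33; Dube 154,628.05; Ibarra 383,826.63.
At nearest $1: Petrov $296,440; Dube $154,628; Ibarra $383,827. Sum = $834,895.
No rounding difference to absorb.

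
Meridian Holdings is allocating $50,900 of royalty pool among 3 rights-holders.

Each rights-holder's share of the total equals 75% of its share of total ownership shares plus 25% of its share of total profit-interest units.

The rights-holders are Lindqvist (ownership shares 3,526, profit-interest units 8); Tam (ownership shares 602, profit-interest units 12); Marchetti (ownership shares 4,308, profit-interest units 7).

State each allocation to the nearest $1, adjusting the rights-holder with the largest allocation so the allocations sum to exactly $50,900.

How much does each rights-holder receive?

Totals — ownership shares 8,436, profit-interest units 27.
Combined weights (75% ownership shares + 25% profit-interest units): Lindqvist 0.3876; Tam 0.1646; Marchetti 0.4478.
Pro-rata amounts: Lindqvist 19,726.40; Tam 8,379.76; Marchetti 22,793.85.
Rounded to nearest $1: Lindqvist $19,726; Tam $8,380; Marchetti $22,794. Sum = $50,900.
Sum already equals the total — no adjustment.

Lindqvist: $19,726; Tam: $8,380; Marchetti: $22,794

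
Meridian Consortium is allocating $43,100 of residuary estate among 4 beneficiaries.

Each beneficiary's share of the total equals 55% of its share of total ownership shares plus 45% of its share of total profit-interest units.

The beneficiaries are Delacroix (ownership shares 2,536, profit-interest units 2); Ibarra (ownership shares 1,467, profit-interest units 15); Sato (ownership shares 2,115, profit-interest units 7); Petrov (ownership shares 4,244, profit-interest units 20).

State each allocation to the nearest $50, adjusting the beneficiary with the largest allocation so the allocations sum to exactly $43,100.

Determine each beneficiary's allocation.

Totals — ownership shares 10,362, profit-interest units 44.
Blended shares (55% ownership shares + 45% profit-interest units): Delacroix 0.1551; Ibarra 0.2313; Sato 0.1839; Petrov 0.4298.
Raw shares: Delacroix 6,683.16; Ibarra 9,967.97; Sato 7,924.02; Petrov 18,524.85.
After rounding ($50): Delacroix $6,700; Ibarra $9,950; Sato $7,900; Petrov $18,500. Sum = $43,050.
Difference $43,100 − $43,050 = +$50 applied to largest allocation (Petrov): Petrov becomes $18,550.

Delacroix: $6,700 | Ibarra: $9,950 | Sato: $7,900 | Petrov: $18,550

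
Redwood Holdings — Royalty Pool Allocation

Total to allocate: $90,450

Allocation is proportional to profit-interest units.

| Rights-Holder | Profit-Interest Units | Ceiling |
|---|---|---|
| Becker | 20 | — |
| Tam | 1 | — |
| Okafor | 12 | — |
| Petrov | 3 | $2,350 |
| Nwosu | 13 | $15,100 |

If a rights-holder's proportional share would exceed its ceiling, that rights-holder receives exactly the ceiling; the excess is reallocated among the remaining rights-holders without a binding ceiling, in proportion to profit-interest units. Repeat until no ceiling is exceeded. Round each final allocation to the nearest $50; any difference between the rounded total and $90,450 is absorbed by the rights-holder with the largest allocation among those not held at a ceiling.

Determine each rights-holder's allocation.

Becker: $44,250; Tam: $2,200; Okafor: $26,550; Petrov: $2,350; Nwosu: $15,100

Profit-interest units total: 49.
Proportional shares (ignoring caps): Becker 36,918.37; Tam 1,845.92; Okafor 22,151.02; Petrov 5,537.76; Nwosu 23,996.94.
Capped: Petrov ($2,350), Nwosu ($15,100); residual $73,000 reallocated over remaining profit-interest units 33.
Shares after redistribution: Becker 44,242.42 → $44,250; Tam 2,212.12 → $2,200; Okafor 26,545.45 → $26,550.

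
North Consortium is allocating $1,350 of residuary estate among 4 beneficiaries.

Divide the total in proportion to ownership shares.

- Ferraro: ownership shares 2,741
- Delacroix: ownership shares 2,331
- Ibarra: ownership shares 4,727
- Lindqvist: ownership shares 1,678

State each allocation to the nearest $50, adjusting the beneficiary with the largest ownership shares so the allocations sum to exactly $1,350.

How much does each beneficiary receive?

Total ownership shares = 11,477.
Pro-rata amounts: Ferraro 2,741/11,477 × $1,350 = 322.41; Delacroix 2,331/11,477 × $1,350 = 274.19; Ibarra 4,727/11,477 × $1,350 = 556.02; Lindqvist 1,678/11,477 × $1,350 = 197.38.
Rounded to nearest $50: Ferraro $300; Delacroix $250; Ibarra $550; Lindqvist $200. Sum = $1,300.
Difference $1,350 − $1,300 = +$50 applied to largest ownership shares (Ibarra): Ibarra becomes $600.

Ferraro: $300; Delacroix: $250; Ibarra: $600; Lindqvist: $200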